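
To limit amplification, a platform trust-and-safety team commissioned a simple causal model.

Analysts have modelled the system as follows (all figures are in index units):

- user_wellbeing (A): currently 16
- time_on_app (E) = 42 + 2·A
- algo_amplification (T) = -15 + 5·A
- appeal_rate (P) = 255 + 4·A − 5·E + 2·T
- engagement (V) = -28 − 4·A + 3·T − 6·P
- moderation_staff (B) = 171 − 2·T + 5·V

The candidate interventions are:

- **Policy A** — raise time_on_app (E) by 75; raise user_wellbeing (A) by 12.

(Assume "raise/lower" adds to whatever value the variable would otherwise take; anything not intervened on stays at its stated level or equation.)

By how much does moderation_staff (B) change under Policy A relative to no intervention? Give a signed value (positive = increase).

Baseline:
  A = 16
  E = 42 + 2·16 = 74
  T = -15 + 5·16 = 65
  P = 255 + 4·16 − 5·74 + 2·65 = 79
  V = -28 − 4·16 + 3·65 − 6·79 = -371
  B = 171 − 2·65 + 5·(-371) = -1814
Policy A (E + 75, A + 12):
  A = 16 + 12 = 28
  E = 42 + 2·28 (+75 from intervention) = 173
  T = -15 + 5·28 = 125
  P = 255 + 4·28 − 5·173 + 2·125 = -248
  V = -28 − 4·28 + 3·125 − 6·(-248) = 1723
  B = 171 − 2·125 + 5·1723 = 8536
Change in B: 8536 − (-1814) = 10350

10350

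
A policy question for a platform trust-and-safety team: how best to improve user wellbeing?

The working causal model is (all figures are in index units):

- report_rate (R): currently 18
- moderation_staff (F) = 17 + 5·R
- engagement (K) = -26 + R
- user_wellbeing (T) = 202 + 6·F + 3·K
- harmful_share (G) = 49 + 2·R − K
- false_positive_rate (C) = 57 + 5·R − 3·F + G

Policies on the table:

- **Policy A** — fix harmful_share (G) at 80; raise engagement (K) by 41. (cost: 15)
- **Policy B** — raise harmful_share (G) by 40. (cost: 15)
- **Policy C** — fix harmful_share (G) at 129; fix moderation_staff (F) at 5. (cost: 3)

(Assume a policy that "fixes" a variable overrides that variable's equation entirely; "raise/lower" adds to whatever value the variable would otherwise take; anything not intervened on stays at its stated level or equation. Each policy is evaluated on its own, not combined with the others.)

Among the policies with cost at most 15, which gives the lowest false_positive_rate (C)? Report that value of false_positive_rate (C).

Policy A (G := 80, K + 41):
  R = 18
  F = 17 + 5·18 = 107
  K = -26 + 18 (+41 from intervention) = 33
  G = 80
  C = 57 + 5·18 − 3·107 + 80 = -94
Policy B (G + 40):
  R = 18
  F = 17 + 5·18 = 107
  K = -26 + 18 = -8
  G = 49 + 2·18 − (-8) (+40 from intervention) = 133
  C = 57 + 5·18 − 3·107 + 133 = -41
Policy C (G := 129, F := 5):
  R = 18
  F = 5
  K = -26 + 18 = -8
  G = 129
  C = 57 + 5·18 − 3·5 + 129 = 261
Comparing — Policy A: C=-94, Policy B: C=-41, Policy C: C=261. Lowest is -94 (Policy A).

-94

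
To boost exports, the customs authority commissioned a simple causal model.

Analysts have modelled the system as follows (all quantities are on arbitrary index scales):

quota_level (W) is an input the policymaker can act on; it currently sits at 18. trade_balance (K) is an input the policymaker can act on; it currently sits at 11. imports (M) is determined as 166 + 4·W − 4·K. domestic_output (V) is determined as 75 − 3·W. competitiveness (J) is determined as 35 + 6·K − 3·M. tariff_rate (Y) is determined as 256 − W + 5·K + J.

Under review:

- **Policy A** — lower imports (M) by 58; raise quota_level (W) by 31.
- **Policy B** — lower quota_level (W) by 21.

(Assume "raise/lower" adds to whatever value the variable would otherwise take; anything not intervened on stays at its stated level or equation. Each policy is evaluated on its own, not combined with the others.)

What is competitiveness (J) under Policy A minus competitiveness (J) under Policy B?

Policy A (M − 58, W + 31):
  W = 18 + 31 = 49
  K = 11
  M = 166 + 4·49 − 4·11 (−58 from intervention) = 260
  J = 35 + 6·11 − 3·260 = -679
Policy B (W − 21):
  W = 18 − 21 = -3
  K = 11
  M = 166 + 4·(-3) − 4·11 = 110
  J = 35 + 6·11 − 3·110 = -229
J: -679 − (-229) = -450

-450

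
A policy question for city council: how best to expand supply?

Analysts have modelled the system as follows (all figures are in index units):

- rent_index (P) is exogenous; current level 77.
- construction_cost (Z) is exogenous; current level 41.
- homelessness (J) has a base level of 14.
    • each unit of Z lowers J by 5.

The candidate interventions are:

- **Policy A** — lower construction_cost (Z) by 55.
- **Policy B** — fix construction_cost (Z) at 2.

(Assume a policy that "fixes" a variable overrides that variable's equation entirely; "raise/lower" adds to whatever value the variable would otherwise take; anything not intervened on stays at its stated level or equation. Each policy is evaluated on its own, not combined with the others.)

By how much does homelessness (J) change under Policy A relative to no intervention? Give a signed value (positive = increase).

275

Baseline:
  Z = 41
  J = 14 − 5·41 = -191
Policy A (Z − 55):
  Z = 41 − 55 = -14
  J = 14 − 5·(-14) = 84
Change in J: 84 − (-191) = 275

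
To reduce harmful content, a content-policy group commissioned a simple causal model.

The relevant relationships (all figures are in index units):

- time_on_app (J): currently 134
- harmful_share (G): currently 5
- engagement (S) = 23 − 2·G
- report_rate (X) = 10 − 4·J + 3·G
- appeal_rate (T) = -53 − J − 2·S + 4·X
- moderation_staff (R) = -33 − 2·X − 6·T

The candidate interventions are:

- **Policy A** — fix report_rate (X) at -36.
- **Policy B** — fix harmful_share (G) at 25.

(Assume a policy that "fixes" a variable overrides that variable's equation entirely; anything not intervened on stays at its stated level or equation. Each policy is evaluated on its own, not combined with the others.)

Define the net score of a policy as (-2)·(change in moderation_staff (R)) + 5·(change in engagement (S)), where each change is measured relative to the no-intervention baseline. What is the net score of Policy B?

Baseline:
  J = 134
  G = 5
  S = 23 − 2·5 = 13
  X = 10 − 4·134 + 3·5 = -511
  T = -53 − 134 − 2·13 + 4·(-511) = -2257
  R = -33 − 2·(-511) − 6·(-2257) = 14531
Policy B (G := 25):
  J = 134
  G = 25
  S = 23 − 2·25 = -27
  X = 10 − 4·134 + 3·25 = -451
  T = -53 − 134 − 2·(-27) + 4·(-451) = -1937
  R = -33 − 2·(-451) − 6·(-1937) = 12491
ΔR = 12491 − 14531 = -2040; ΔS = -27 − 13 = -40
Score = (-2)·(-2040) + 5·(-40) = 3880

3880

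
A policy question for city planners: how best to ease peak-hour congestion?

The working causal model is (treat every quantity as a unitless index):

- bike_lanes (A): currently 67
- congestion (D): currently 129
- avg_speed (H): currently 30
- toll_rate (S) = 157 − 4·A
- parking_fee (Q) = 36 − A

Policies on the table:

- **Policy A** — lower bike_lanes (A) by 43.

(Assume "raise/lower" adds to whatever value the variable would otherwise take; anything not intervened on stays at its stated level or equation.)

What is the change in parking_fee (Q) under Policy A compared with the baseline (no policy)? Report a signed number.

Baseline:
  A = 67
  Q = 36 − 67 = -31
Policy A (A − 43):
  A = 67 − 43 = 24
  Q = 36 − 24 = 12
Change in Q: 12 − (-31) = 43

43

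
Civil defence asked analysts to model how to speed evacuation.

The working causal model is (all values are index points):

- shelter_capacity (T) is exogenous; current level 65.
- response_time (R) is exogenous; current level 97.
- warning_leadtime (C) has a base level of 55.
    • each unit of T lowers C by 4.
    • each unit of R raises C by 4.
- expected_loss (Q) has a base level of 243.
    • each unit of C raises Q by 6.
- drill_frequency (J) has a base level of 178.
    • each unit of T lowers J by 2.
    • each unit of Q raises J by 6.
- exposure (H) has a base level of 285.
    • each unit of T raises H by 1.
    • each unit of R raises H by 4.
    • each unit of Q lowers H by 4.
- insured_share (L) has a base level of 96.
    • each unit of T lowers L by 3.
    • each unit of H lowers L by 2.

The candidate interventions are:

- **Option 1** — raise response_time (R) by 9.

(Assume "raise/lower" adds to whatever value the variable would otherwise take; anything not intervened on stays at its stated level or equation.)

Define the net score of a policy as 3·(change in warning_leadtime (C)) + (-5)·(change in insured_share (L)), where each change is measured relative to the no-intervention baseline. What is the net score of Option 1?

Baseline:
  T = 65
  R = 97
  C = 55 − 4·65 + 4·97 = 183
  Q = 243 + 6·183 = 1341
  H = 285 + 65 + 4·97 − 4·1341 = -4626
  L = 96 − 3·65 − 2·(-4626) = 9153
Option 1 (R + 9):
  T = 65
  R = 97 + 9 = 106
  C = 55 − 4·65 + 4·106 = 219
  Q = 243 + 6·219 = 1557
  H = 285 + 65 + 4·106 − 4·1557 = -5454
  L = 96 − 3·65 − 2·(-5454) = 10809
ΔC = 219 − 183 = 36; ΔL = 10809 − 9153 = 1656
Score = 3·36 + (-5)·1656 = -8172

-8172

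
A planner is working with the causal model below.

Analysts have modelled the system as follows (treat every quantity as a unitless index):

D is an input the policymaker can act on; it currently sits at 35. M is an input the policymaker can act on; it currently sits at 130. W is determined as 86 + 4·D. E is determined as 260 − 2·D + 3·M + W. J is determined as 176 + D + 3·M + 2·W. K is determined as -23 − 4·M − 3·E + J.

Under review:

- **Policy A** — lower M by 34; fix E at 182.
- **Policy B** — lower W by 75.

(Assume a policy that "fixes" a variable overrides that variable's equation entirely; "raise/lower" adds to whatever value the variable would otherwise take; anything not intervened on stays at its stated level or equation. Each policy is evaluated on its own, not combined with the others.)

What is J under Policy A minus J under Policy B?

Policy A (M − 34, E := 182):
  D = 35
  M = 130 − 34 = 96
  W = 86 + 4·35 = 226
  J = 176 + 35 + 3·96 + 2·226 = 951
Policy B (W − 75):
  D = 35
  M = 130
  W = 86 + 4·35 (−75 from intervention) = 151
  J = 176 + 35 + 3·130 + 2·151 = 903
J: 951 − 903 = 48

48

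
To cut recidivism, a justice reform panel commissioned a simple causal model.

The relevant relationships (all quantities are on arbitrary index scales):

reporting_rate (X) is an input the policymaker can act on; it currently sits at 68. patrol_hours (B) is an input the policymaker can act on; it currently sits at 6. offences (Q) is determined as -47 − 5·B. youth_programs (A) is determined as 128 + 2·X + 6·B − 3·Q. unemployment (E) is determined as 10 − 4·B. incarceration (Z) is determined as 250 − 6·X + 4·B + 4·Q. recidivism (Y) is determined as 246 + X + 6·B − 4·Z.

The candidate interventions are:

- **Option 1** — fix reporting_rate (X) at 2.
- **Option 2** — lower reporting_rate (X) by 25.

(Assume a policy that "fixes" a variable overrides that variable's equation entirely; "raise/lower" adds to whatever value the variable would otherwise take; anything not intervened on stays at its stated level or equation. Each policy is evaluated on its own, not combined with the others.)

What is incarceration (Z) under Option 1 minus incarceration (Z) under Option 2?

Option 1 (X := 2):
  X = 2
  B = 6
  Q = -47 − 5·6 = -77
  Z = 250 − 6·2 + 4·6 + 4·(-77) = -46
Option 2 (X − 25):
  X = 68 − 25 = 43
  B = 6
  Q = -47 − 5·6 = -77
  Z = 250 − 6·43 + 4·6 + 4·(-77) = -292
Z: -46 − (-292) = 246

246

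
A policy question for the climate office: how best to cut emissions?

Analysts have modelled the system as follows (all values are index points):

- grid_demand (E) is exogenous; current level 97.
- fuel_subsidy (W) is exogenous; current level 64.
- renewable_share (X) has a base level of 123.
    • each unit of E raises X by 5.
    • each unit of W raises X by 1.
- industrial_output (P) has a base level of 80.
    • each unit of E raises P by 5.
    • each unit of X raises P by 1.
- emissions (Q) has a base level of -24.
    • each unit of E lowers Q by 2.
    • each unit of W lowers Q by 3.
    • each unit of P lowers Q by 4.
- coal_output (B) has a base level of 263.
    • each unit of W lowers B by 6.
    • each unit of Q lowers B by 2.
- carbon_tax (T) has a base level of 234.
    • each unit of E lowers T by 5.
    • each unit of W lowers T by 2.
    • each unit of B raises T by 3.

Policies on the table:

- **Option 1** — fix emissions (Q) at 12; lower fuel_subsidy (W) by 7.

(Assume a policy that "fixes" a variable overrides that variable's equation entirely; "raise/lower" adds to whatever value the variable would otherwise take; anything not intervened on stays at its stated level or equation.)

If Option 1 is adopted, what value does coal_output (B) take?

-103

Option 1 (Q := 12, W − 7):
  E = 97
  W = 64 − 7 = 57
  X = 123 + 5·97 + 57 = 665
  P = 80 + 5·97 + 665 = 1230
  Q = 12
  B = 263 − 6·57 − 2·12 = -103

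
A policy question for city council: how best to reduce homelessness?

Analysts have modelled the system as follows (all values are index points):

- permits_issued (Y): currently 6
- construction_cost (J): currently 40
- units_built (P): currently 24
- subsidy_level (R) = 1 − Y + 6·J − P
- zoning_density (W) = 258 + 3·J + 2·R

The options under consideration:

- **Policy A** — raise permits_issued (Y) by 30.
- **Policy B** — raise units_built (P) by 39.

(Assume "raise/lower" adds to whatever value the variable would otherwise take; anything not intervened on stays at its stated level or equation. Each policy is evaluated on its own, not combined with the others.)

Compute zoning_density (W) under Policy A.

Policy A (Y + 30):
  Y = 6 + 30 = 36
  J = 40
  P = 24
  R = 1 − 36 + 6·40 − 24 = 181
  W = 258 + 3·40 + 2·181 = 740

740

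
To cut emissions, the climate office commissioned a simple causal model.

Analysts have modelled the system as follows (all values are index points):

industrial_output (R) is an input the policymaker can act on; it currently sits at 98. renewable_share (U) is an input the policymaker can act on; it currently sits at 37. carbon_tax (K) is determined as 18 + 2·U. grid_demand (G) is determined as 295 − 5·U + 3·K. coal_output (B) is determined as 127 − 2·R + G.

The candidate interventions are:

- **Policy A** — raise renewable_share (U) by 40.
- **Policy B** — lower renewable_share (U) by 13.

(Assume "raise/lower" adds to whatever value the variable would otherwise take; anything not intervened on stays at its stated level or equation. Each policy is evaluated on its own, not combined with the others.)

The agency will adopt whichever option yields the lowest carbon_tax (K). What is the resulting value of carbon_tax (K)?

66

Policy A (U + 40):
  U = 37 + 40 = 77
  K = 18 + 2·77 = 172
Policy B (U − 13):
  U = 37 − 13 = 24
  K = 18 + 2·24 = 66
Comparing — Policy A: K=172, Policy B: K=66. Lowest is 66 (Policy B).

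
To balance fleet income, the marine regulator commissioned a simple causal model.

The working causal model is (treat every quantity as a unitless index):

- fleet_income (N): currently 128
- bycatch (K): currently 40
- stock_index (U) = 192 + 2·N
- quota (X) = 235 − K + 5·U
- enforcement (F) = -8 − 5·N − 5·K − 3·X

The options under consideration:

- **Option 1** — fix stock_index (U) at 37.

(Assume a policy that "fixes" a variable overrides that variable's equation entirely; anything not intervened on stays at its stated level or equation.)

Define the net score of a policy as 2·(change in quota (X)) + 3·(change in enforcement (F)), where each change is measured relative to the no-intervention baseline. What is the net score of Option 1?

14385

Baseline:
  N = 128
  K = 40
  U = 192 + 2·128 = 448
  X = 235 − 40 + 5·448 = 2435
  F = -8 − 5·128 − 5·40 − 3·2435 = -8153
Option 1 (U := 37):
  N = 128
  K = 40
  U = 37
  X = 235 − 40 + 5·37 = 380
  F = -8 − 5·128 − 5·40 − 3·380 = -1988
ΔX = 380 − 2435 = -2055; ΔF = -1988 − (-8153) = 6165
Score = 2·(-2055) + 3·6165 = 14385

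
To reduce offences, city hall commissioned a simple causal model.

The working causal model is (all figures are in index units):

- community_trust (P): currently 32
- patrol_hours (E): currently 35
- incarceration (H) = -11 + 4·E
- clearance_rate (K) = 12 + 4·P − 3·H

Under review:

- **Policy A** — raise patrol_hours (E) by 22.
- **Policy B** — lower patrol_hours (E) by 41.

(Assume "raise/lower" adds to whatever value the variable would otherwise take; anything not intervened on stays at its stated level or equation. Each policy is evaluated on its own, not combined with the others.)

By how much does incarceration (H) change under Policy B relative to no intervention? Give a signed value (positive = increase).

Baseline:
  E = 35
  H = -11 + 4·35 = 129
Policy B (E − 41):
  E = 35 − 41 = -6
  H = -11 + 4·(-6) = -35
Change in H: -35 − 129 = -164

-164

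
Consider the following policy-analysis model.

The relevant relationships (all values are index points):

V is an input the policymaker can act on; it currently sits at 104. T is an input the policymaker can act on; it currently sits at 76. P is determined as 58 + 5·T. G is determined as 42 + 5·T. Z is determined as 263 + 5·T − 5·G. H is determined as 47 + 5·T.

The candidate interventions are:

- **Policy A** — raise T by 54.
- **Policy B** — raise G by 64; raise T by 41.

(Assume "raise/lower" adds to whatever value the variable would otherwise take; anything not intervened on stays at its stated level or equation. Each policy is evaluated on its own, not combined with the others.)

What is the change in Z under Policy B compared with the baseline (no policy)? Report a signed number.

-1140

Baseline:
  T = 76
  G = 42 + 5·76 = 422
  Z = 263 + 5·76 − 5·422 = -1467
Policy B (G + 64, T + 41):
  T = 76 + 41 = 117
  G = 42 + 5·117 (+64 from intervention) = 691
  Z = 263 + 5·117 − 5·691 = -2607
Change in Z: -2607 − (-1467) = -1140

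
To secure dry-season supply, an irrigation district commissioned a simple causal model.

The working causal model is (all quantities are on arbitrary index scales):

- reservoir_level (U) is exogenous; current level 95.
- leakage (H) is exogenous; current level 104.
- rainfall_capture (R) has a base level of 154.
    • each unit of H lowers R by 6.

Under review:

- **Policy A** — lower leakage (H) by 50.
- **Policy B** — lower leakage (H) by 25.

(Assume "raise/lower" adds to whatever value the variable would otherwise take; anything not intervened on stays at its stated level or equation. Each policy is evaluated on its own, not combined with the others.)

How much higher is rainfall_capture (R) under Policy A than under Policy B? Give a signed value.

Policy A (H − 50):
  H = 104 − 50 = 54
  R = 154 − 6·54 = -170
Policy B (H − 25):
  H = 104 − 25 = 79
  R = 154 − 6·79 = -320
R: -170 − (-320) = 150

150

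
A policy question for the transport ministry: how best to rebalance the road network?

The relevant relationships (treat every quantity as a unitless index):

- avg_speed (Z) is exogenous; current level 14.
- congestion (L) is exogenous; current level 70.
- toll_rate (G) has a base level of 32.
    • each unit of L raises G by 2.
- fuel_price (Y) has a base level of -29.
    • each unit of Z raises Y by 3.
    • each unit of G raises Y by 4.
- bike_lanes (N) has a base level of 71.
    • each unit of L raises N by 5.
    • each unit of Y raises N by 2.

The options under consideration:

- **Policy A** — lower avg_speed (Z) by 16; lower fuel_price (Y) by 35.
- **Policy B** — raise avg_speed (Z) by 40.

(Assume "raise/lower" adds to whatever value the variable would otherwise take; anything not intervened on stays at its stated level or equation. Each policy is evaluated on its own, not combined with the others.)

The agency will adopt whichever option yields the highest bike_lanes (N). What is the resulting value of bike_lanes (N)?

Policy A (Z − 16, Y − 35):
  Z = 14 − 16 = -2
  L = 70
  G = 32 + 2·70 = 172
  Y = -29 + 3·(-2) + 4·172 (−35 from intervention) = 618
  N = 71 + 5·70 + 2·618 = 1657
Policy B (Z + 40):
  Z = 14 + 40 = 54
  L = 70
  G = 32 + 2·70 = 172
  Y = -29 + 3·54 + 4·172 = 821
  N = 71 + 5·70 + 2·821 = 2063
Comparing — Policy A: N=1657, Policy B: N=2063. Highest is 2063 (Policy B).

2063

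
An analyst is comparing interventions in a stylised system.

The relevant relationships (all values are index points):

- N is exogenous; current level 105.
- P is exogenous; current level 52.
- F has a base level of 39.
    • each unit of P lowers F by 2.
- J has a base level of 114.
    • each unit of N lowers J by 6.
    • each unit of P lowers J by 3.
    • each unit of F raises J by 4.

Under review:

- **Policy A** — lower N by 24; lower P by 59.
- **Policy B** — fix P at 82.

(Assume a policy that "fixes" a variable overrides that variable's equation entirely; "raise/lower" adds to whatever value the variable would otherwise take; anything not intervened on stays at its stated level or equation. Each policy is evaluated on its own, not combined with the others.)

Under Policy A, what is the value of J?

-139

Policy A (N − 24, P − 59):
  N = 105 − 24 = 81
  P = 52 − 59 = -7
  F = 39 − 2·(-7) = 53
  J = 114 − 6·81 − 3·(-7) + 4·53 = -139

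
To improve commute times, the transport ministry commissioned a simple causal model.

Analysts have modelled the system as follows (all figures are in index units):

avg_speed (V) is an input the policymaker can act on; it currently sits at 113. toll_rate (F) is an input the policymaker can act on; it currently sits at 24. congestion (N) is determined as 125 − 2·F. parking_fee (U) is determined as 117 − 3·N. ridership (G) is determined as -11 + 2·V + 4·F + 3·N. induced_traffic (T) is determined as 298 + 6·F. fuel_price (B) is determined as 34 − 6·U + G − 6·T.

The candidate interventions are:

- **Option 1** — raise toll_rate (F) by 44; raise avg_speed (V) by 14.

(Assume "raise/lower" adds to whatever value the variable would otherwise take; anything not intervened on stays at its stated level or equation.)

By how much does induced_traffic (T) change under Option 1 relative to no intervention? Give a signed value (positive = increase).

Baseline:
  F = 24
  T = 298 + 6·24 = 442
Option 1 (F + 44, V + 14):
  F = 24 + 44 = 68
  T = 298 + 6·68 = 706
Change in T: 706 − 442 = 264

264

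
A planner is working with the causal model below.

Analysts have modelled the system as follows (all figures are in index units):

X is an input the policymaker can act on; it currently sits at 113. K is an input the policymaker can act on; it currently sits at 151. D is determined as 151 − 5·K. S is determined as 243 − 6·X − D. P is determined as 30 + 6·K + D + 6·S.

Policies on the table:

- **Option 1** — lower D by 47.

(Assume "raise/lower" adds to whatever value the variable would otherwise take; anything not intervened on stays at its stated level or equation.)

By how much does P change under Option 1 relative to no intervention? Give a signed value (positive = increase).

Baseline:
  X = 113
  K = 151
  D = 151 − 5·151 = -604
  S = 243 − 6·113 − (-604) = 169
  P = 30 + 6·151 + (-604) + 6·169 = 1346
Option 1 (D − 47):
  X = 113
  K = 151
  D = 151 − 5·151 (−47 from intervention) = -651
  S = 243 − 6·113 − (-651) = 216
  P = 30 + 6·151 + (-651) + 6·216 = 1581
Change in P: 1581 − 1346 = 235

235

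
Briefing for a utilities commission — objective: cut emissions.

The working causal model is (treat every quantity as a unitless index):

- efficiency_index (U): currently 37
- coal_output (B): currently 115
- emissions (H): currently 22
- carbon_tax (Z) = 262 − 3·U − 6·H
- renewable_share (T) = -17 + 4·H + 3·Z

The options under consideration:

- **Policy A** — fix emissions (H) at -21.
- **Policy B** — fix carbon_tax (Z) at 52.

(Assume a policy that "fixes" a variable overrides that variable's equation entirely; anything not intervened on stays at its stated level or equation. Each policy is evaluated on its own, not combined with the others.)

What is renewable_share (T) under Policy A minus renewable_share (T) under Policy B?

503

Policy A (H := -21):
  U = 37
  H = -21
  Z = 262 − 3·37 − 6·(-21) = 277
  T = -17 + 4·(-21) + 3·277 = 730
Policy B (Z := 52):
  U = 37
  H = 22
  Z = 52
  T = -17 + 4·22 + 3·52 = 227
T: 730 − 227 = 503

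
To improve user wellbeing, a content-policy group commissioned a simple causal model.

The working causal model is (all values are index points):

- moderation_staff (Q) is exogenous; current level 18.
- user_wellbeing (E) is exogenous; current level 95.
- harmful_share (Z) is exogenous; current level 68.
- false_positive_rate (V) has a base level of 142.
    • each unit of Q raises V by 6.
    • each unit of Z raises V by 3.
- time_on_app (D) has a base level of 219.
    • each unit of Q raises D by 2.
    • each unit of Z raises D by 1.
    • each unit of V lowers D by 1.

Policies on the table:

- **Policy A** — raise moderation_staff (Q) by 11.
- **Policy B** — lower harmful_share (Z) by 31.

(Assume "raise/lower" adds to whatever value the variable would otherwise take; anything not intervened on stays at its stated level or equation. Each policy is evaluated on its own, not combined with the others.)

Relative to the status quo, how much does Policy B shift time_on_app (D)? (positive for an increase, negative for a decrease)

Baseline:
  Q = 18
  Z = 68
  V = 142 + 6·18 + 3·68 = 454
  D = 219 + 2·18 + 68 − 454 = -131
Policy B (Z − 31):
  Q = 18
  Z = 68 − 31 = 37
  V = 142 + 6·18 + 3·37 = 361
  D = 219 + 2·18 + 37 − 361 = -69
Change in D: -69 − (-131) = 62

62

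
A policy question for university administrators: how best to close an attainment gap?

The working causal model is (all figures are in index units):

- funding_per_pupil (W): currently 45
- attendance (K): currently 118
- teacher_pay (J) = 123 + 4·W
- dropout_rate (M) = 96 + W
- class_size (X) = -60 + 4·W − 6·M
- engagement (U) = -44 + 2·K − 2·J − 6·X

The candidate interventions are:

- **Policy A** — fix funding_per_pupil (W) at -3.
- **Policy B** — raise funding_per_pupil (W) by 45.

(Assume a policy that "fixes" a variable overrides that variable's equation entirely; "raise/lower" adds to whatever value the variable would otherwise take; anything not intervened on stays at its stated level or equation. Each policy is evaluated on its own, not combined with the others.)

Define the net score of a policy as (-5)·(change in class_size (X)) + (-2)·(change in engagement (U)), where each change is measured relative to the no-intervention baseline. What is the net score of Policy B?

Baseline:
  W = 45
  K = 118
  J = 123 + 4·45 = 303
  M = 96 + 45 = 141
  X = -60 + 4·45 − 6·141 = -726
  U = -44 + 2·118 − 2·303 − 6·(-726) = 3942
Policy B (W + 45):
  W = 45 + 45 = 90
  K = 118
  J = 123 + 4·90 = 483
  M = 96 + 90 = 186
  X = -60 + 4·90 − 6·186 = -816
  U = -44 + 2·118 − 2·483 − 6·(-816) = 4122
ΔX = -816 − (-726) = -90; ΔU = 4122 − 3942 = 180
Score = (-5)·(-90) + (-2)·180 = 90

90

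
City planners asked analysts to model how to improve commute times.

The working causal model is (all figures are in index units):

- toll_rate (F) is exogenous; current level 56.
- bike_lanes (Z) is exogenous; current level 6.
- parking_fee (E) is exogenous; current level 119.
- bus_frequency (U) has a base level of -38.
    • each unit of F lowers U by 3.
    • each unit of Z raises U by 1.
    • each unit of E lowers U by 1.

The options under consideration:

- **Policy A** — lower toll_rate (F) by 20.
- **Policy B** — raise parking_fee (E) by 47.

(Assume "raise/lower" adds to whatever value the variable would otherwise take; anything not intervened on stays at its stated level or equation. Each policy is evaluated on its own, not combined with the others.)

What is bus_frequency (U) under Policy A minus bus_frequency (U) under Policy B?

Policy A (F − 20):
  F = 56 − 20 = 36
  Z = 6
  E = 119
  U = -38 − 3·36 + 6 − 119 = -259
Policy B (E + 47):
  F = 56
  Z = 6
  E = 119 + 47 = 166
  U = -38 − 3·56 + 6 − 166 = -366
U: -259 − (-366) = 107

107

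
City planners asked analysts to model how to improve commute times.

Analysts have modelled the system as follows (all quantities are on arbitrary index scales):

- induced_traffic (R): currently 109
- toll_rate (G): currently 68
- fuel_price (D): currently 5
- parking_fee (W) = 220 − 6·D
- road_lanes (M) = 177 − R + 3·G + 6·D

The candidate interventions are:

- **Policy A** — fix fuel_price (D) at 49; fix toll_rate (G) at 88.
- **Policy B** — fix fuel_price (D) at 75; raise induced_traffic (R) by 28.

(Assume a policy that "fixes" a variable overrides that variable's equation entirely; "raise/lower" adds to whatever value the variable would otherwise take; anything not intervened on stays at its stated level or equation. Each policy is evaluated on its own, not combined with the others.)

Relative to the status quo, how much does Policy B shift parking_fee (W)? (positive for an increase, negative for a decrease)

Baseline:
  D = 5
  W = 220 − 6·5 = 190
Policy B (D := 75, R + 28):
  D = 75
  W = 220 − 6·75 = -230
Change in W: -230 − 190 = -420

-420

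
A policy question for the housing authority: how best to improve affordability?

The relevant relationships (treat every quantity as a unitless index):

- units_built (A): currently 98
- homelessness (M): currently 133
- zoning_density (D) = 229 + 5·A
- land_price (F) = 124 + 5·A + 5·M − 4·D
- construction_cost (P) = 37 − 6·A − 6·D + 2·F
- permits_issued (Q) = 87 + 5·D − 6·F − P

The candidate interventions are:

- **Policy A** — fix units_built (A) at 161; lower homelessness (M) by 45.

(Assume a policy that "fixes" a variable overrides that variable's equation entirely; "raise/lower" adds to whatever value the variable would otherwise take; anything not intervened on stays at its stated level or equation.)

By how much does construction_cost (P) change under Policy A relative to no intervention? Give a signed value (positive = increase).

Baseline:
  A = 98
  M = 133
  D = 229 + 5·98 = 719
  F = 124 + 5·98 + 5·133 − 4·719 = -1597
  P = 37 − 6·98 − 6·719 + 2·(-1597) = -8059
Policy A (A := 161, M − 45):
  A = 161
  M = 133 − 45 = 88
  D = 229 + 5·161 = 1034
  F = 124 + 5·161 + 5·88 − 4·1034 = -2767
  P = 37 − 6·161 − 6·1034 + 2·(-2767) = -12667
Change in P: -12667 − (-8059) = -4608

-4608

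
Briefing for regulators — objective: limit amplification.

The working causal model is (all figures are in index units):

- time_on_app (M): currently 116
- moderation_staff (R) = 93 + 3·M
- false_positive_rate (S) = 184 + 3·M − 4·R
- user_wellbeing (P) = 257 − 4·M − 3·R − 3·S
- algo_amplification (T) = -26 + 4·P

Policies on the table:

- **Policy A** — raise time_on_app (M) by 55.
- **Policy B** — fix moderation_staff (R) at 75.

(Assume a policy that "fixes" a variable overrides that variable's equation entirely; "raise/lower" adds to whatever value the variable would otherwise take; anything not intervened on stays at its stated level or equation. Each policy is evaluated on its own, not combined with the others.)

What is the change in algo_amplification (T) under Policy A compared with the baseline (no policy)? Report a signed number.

Baseline:
  M = 116
  R = 93 + 3·116 = 441
  S = 184 + 3·116 − 4·441 = -1232
  P = 257 − 4·116 − 3·441 − 3·(-1232) = 2166
  T = -26 + 4·2166 = 8638
Policy A (M + 55):
  M = 116 + 55 = 171
  R = 93 + 3·171 = 606
  S = 184 + 3·171 − 4·606 = -1727
  P = 257 − 4·171 − 3·606 − 3·(-1727) = 2936
  T = -26 + 4·2936 = 11718
Change in T: 11718 − 8638 = 3080

3080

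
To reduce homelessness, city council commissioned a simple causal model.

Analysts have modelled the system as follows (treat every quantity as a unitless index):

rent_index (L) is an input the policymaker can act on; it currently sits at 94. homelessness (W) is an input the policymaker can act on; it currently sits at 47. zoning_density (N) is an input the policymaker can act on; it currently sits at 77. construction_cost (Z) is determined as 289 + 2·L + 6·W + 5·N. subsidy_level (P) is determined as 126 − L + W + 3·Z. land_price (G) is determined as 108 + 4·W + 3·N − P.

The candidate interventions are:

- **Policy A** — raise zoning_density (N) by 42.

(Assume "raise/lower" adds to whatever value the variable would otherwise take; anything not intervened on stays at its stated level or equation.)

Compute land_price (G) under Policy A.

-3488

Policy A (N + 42):
  L = 94
  W = 47
  N = 77 + 42 = 119
  Z = 289 + 2·94 + 6·47 + 5·119 = 1354
  P = 126 − 94 + 47 + 3·1354 = 4141
  G = 108 + 4·47 + 3·119 − 4141 = -3488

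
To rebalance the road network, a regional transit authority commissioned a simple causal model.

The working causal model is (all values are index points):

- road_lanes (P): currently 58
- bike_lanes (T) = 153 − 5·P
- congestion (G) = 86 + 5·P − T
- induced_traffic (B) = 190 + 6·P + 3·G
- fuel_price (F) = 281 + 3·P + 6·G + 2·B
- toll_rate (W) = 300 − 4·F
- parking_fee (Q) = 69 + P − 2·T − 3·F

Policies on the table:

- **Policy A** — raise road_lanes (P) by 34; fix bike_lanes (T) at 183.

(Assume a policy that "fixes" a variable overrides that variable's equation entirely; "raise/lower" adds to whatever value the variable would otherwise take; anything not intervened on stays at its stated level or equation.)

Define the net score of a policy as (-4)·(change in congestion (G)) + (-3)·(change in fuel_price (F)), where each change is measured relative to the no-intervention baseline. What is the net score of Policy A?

Baseline:
  P = 58
  T = 153 − 5·58 = -137
  G = 86 + 5·58 − (-137) = 513
  B = 190 + 6·58 + 3·513 = 2077
  F = 281 + 3·58 + 6·513 + 2·2077 = 7687
Policy A (P + 34, T := 183):
  P = 58 + 34 = 92
  T = 183
  G = 86 + 5·92 − 183 = 363
  B = 190 + 6·92 + 3·363 = 1831
  F = 281 + 3·92 + 6·363 + 2·1831 = 6397
ΔG = 363 − 513 = -150; ΔF = 6397 − 7687 = -1290
Score = (-4)·(-150) + (-3)·(-1290) = 4470

4470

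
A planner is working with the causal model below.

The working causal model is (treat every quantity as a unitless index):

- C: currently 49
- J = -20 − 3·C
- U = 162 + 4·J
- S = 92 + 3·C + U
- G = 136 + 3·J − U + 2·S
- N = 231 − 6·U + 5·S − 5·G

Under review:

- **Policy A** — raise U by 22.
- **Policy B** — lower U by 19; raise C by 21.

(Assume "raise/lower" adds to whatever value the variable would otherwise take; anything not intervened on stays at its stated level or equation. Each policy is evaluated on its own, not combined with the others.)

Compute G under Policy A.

-371

Policy A (U + 22):
  C = 49
  J = -20 − 3·49 = -167
  U = 162 + 4·(-167) (+22 from intervention) = -484
  S = 92 + 3·49 + (-484) = -245
  G = 136 + 3·(-167) − (-484) + 2·(-245) = -371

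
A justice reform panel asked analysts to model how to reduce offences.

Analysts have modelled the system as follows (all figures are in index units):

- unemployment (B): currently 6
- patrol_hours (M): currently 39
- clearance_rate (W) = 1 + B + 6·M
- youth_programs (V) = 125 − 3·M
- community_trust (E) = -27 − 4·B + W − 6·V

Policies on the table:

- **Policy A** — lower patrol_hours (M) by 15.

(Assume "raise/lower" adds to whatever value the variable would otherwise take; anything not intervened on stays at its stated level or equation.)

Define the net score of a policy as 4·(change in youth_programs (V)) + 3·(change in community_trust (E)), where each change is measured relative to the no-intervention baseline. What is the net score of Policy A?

Baseline:
  B = 6
  M = 39
  W = 1 + 6 + 6·39 = 241
  V = 125 − 3·39 = 8
  E = -27 − 4·6 + 241 − 6·8 = 142
Policy A (M − 15):
  B = 6
  M = 39 − 15 = 24
  W = 1 + 6 + 6·24 = 151
  V = 125 − 3·24 = 53
  E = -27 − 4·6 + 151 − 6·53 = -218
ΔV = 53 − 8 = 45; ΔE = -218 − 142 = -360
Score = 4·45 + 3·(-360) = -900

-900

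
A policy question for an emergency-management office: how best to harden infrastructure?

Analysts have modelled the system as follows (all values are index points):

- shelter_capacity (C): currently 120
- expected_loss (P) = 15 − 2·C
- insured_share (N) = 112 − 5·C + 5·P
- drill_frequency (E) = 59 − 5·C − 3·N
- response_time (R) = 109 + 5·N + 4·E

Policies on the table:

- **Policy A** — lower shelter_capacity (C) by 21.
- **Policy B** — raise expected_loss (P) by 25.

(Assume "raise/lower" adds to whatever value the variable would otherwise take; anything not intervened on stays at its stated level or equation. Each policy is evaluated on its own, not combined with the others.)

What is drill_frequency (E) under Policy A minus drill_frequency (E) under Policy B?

-465

Policy A (C − 21):
  C = 120 − 21 = 99
  P = 15 − 2·99 = -183
  N = 112 − 5·99 + 5·(-183) = -1298
  E = 59 − 5·99 − 3·(-1298) = 3458
Policy B (P + 25):
  C = 120
  P = 15 − 2·120 (+25 from intervention) = -200
  N = 112 − 5·120 + 5·(-200) = -1488
  E = 59 − 5·120 − 3·(-1488) = 3923
E: 3458 − 3923 = -465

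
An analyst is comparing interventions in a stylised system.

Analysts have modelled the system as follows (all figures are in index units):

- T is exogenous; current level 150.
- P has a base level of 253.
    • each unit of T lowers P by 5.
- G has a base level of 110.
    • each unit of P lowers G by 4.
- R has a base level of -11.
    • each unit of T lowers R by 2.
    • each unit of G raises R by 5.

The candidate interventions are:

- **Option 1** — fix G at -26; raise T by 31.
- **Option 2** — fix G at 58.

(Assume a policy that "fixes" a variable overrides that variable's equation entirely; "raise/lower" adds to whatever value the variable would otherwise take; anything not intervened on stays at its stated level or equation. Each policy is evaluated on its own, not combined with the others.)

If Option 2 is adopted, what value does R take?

Option 2 (G := 58):
  T = 150
  P = 253 − 5·150 = -497
  G = 58
  R = -11 − 2·150 + 5·58 = -21

-21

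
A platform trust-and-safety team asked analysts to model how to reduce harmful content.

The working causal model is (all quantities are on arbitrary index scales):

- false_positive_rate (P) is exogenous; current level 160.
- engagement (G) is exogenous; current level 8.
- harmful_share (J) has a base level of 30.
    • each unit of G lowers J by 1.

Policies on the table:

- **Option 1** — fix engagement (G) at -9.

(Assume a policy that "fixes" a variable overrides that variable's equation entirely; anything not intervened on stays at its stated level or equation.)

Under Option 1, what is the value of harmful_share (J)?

Option 1 (G := -9):
  G = -9
  J = 30 − (-9) = 39

39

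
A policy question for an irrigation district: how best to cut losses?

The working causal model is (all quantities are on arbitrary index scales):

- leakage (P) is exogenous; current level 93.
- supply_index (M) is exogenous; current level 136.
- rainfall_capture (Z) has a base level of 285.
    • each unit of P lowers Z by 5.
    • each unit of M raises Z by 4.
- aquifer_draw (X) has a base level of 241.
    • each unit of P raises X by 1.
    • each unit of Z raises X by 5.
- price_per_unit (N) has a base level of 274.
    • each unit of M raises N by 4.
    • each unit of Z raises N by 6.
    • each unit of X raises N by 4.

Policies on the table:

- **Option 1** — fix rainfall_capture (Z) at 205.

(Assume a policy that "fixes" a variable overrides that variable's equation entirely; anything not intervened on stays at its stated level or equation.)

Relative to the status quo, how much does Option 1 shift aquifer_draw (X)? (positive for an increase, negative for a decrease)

-795

Baseline:
  P = 93
  M = 136
  Z = 285 − 5·93 + 4·136 = 364
  X = 241 + 93 + 5·364 = 2154
Option 1 (Z := 205):
  P = 93
  M = 136
  Z = 205
  X = 241 + 93 + 5·205 = 1359
Change in X: 1359 − 2154 = -795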